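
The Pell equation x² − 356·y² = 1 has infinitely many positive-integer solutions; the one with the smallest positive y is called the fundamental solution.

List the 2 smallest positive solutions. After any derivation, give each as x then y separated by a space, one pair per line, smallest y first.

[18; 1,6,1,1,2,…,6,1,36] for √356; ℓ=14 ⇒ convergent index 13
i=0: a=18 ⇒ p=18, q=1
i=1: a=1 ⇒ p=19, q=1
i=2: a=6 ⇒ p=132, q=7
…
i=4: a=1 ⇒ p=283, q=15
…
i=12: a=6 ⇒ p=433982, q=23001
i=13: a=1 ⇒ p=500001, q=26500
(x₁, y₁) = (500001, 26500);  500001² − 356·26500² = 1 ✓
k=2:  x_2 = 500001·500001+356·26500·26500 = 500002000001,  y_2 = 500001·26500+26500·500001 = 26500053000

500001 26500
500002000001 26500053000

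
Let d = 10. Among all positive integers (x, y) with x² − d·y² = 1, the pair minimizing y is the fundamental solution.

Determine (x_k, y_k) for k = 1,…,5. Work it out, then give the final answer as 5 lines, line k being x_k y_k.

d=10: √d = [3; 6] (ℓ=1, odd), read p_1/q_1
step 0: (3, 1)  from 3·(1,0) + (0,1)
step 1: (19, 6)  from 6·(3,1) + (1,0)
→ (19, 6).  Check: 19²=361, 10·6²=360, difference 1.
(19+6√10)^2 = 721 + 228√10
(19+6√10)^3 = 27379 + 8658√10
(19+6√10)^4 = 1039681 + 328776√10
(19+6√10)^5 = 39480499 + 12484830√10

19 6
721 228
27379 8658
1039681 328776
39480499 12484830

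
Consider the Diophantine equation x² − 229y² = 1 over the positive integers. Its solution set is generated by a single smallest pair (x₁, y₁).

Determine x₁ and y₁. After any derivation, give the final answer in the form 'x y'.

5848201 386460

d=229: √d = [15; 7,1,1,7,30] (ℓ=5, odd), read p_9/q_9
i=0: a=15 ⇒ p=15, q=1
i=1: a=7 ⇒ p=106, q=7
…
i=3: a=1 ⇒ p=227, q=15
…
i=6: a=7 ⇒ p=362399, q=23948
i=7: a=1 ⇒ p=413926, q=27353
i=8: a=1 ⇒ p=776325, q=51301
i=9: a=7 ⇒ p=5848201, q=386460
→ (5848201, 386460).  Check: 5848201²=34201454936401, 229·386460²=34201454936400, difference 1.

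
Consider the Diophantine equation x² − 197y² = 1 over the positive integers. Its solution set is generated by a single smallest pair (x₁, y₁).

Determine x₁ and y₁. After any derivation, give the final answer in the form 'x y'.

[14; 28] for √197; ℓ=1 ⇒ convergent index 1
i=0: a=14 ⇒ p=14, q=1
i=1: a=28 ⇒ p=393, q=28
fundamental: x₁=393, y₁=28  (since 154449 − 197·784 = 1)

393 28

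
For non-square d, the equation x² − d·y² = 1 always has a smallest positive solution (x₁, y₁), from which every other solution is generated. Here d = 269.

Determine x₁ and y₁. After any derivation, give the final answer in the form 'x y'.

√269 = [16; 2,2,32, …], period ℓ=3 (odd) → k=5
a_0=16:  p_0=16·1+0=16,  q_0=16·0+1=1
a_1=2:  p_1=2·16+1=33,  q_1=2·1+0=2
a_2=2:  p_2=2·33+16=82,  q_2=2·2+1=5
a_3=32:  p_3=32·82+33=2657,  q_3=32·5+2=162
a_4=2:  p_4=2·2657+82=5396,  q_4=2·162+5=329
a_5=2:  p_5=2·5396+2657=13449,  q_5=2·329+162=820
→ (13449, 820).  Check: 13449²=180875601, 269·820²=180875600, difference 1.

13449 820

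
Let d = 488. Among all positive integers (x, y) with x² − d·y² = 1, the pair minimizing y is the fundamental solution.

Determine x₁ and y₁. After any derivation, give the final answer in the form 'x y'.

[22; 11,44] for √488; ℓ=2 ⇒ convergent index 1
a_0=22:  p_0=22·1+0=22,  q_0=22·0+1=1
a_1=11:  p_1=11·22+1=243,  q_1=11·1+0=11
(x₁, y₁) = (243, 11);  243² − 488·11² = 1 ✓

243 11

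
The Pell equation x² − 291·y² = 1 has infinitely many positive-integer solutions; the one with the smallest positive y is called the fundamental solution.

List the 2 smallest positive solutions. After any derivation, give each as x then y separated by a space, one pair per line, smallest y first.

√291 → a₀=17, period (17,34); ℓ=2 even so k=1
k=0  a_k=17  p_k/q_k = 17/1
k=1  a_k=17  p_k/q_k = 290/17
→ (290, 17).  Check: 290²=84100, 291·17²=84099, difference 1.
(290+17√291)^2 = 168199 + 9860√291

290 17
168199 9860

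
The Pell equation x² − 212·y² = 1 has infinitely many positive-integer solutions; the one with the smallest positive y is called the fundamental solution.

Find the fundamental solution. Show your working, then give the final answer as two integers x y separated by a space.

√212 → a₀=14, period (1,1,3,1,1,…,1,1,28); ℓ=14 even so k=13
k=0  a_k=14  p_k/q_k = 14/1
k=1  a_k=1  p_k/q_k = 15/1
k=2  a_k=1  p_k/q_k = 29/2
…
k=6  a_k=1  p_k/q_k = 364/25
…
k=10  a_k=1  p_k/q_k = 7979/548
…
k=12  a_k=1  p_k/q_k = 37114/2549
k=13  a_k=1  p_k/q_k = 66249/4550
(x₁, y₁) = (66249, 4550);  66249² − 212·4550² = 1 ✓

66249 4550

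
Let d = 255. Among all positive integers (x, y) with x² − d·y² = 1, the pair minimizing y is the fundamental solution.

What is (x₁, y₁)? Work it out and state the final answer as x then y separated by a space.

16 1

d=255: √d = [15; 1,30] (ℓ=2, even), read p_1/q_1
i=0: a=15 ⇒ p=15, q=1
i=1: a=1 ⇒ p=16, q=1
fundamental: x₁=16, y₁=1  (since 256 − 255·1 = 1)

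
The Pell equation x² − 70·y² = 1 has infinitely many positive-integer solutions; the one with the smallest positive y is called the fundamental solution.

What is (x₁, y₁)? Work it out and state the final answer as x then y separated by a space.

d=70: √d = [8; 2,1,2,1,2,16] (ℓ=6, even), read p_5/q_5
step 0: (8, 1)  from 8·(1,0) + (0,1)
step 1: (17, 2)  from 2·(8,1) + (1,0)
step 2: (25, 3)  from 1·(17,2) + (8,1)
…
step 4: (92, 11)  from 1·(67,8) + (25,3)
step 5: (251, 30)  from 2·(92,11) + (67,8)
→ (251, 30).  Check: 251²=63001, 70·30²=63000, difference 1.

251 30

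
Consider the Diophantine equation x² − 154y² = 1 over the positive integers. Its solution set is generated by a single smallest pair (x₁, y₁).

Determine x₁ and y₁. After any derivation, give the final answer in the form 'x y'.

21295 1716

[12; 2,2,3,1,2,1,3,2,2,24] for √154; ℓ=10 ⇒ convergent index 9
k=0  a_k=12  p_k/q_k = 12/1
…
k=3  a_k=3  p_k/q_k = 211/17
k=4  a_k=1  p_k/q_k = 273/22
k=5  a_k=2  p_k/q_k = 757/61
…
k=8  a_k=2  p_k/q_k = 8724/703
k=9  a_k=2  p_k/q_k = 21295/1716
→ (21295, 1716).  Check: 21295²=453477025, 154·1716²=453477024, difference 1.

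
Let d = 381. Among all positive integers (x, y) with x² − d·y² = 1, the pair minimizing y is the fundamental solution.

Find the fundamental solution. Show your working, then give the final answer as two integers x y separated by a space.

1015 52

√381 = [19; 1,1,12,1,1,38, …], period ℓ=6 (even) → k=5
k=0  a_k=19  p_k/q_k = 19/1
…
k=4  a_k=1  p_k/q_k = 527/27
k=5  a_k=1  p_k/q_k = 1015/52
(x₁, y₁) = (1015, 52);  1015² − 381·52² = 1 ✓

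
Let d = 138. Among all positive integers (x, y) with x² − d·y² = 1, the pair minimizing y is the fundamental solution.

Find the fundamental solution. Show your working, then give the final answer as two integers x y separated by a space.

47 4

[11; 1,2,1,22] for √138; ℓ=4 ⇒ convergent index 3
i=0: a=11 ⇒ p=11, q=1
…
i=2: a=2 ⇒ p=35, q=3
i=3: a=1 ⇒ p=47, q=4
fundamental: x₁=47, y₁=4  (since 2209 − 138·16 = 1)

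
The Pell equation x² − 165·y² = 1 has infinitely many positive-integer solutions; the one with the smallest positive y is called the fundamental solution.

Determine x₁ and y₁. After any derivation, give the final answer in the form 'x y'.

√165 = [12; 1,5,2,5,1,24, …], period ℓ=6 (even) → k=5
i=0: a=12 ⇒ p=12, q=1
…
i=4: a=5 ⇒ p=912, q=71
i=5: a=1 ⇒ p=1079, q=84
fundamental: x₁=1079, y₁=84  (since 1164241 − 165·7056 = 1)

1079 84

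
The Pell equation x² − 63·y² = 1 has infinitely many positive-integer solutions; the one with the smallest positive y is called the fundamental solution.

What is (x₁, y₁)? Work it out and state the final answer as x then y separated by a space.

8 1

√63 = [7; 1,14, …], period ℓ=2 (even) → k=1
step 0: (7, 1)  from 7·(1,0) + (0,1)
step 1: (8, 1)  from 1·(7,1) + (1,0)
fundamental: x₁=8, y₁=1  (since 64 − 63·1 = 1)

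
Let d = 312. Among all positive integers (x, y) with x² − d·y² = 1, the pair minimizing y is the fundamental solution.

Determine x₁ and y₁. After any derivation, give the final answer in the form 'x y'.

53 3

d=312: √d = [17; 1,1,1,34] (ℓ=4, even), read p_3/q_3
a_0=17:  p_0=17·1+0=17,  q_0=17·0+1=1
…
a_2=1:  p_2=1·18+17=35,  q_2=1·1+1=2
a_3=1:  p_3=1·35+18=53,  q_3=1·2+1=3
(x₁, y₁) = (53, 3);  53² − 312·3² = 1 ✓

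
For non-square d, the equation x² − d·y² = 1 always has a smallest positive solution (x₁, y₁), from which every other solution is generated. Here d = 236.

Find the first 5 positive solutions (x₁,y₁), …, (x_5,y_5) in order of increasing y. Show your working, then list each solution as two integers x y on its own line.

561799 36570
631236232801 41089978860
709255768702176199 46168618067101710
796918363201596536611201 51874966922918257173720
895415879055878209574570044999 58286609084610939305810342850

d=236: √d = [15; 2,1,3,5,1,6,1,5,3,1,2,30] (ℓ=12, even), read p_11/q_11
i=0: a=15 ⇒ p=15, q=1
i=1: a=2 ⇒ p=31, q=2
i=2: a=1 ⇒ p=46, q=3
i=3: a=3 ⇒ p=169, q=11
i=4: a=5 ⇒ p=891, q=58
i=5: a=1 ⇒ p=1060, q=69
i=6: a=6 ⇒ p=7251, q=472
i=7: a=1 ⇒ p=8311, q=541
i=8: a=5 ⇒ p=48806, q=3177
…
i=10: a=1 ⇒ p=203535, q=13249
i=11: a=2 ⇒ p=561799, q=36570
fundamental: x₁=561799, y₁=36570  (since 315618116401 − 236·1337364900 = 1)
(x_2, y_2) = (561799·561799 + 236·36570·36570, 561799·36570 + 36570·561799) = (631236232801, 41089978860)
(x_3, y_3) = (561799·631236232801 + 236·36570·41089978860, 561799·41089978860 + 36570·631236232801) = (709255768702176199, 46168618067101710)
(x_4, y_4) = (561799·709255768702176199 + 236·36570·46168618067101710, 561799·46168618067101710 + 36570·709255768702176199) = (796918363201596536611201, 51874966922918257173720)
(x_5, y_5) = (561799·796918363201596536611201 + 236·36570·51874966922918257173720, 561799·51874966922918257173720 + 36570·796918363201596536611201) = (895415879055878209574570044999, 58286609084610939305810342850)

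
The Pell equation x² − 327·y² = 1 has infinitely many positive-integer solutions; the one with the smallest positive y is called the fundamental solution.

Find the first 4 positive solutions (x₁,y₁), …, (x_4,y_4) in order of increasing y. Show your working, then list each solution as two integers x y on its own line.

√327 → a₀=18, period (12,36); ℓ=2 even so k=1
a_0=18:  p_0=18·1+0=18,  q_0=18·0+1=1
a_1=12:  p_1=12·18+1=217,  q_1=12·1+0=12
fundamental: x₁=217, y₁=12  (since 47089 − 327·144 = 1)
(217+12√327)^2 = 94177 + 5208√327
(217+12√327)^3 = 40872601 + 2260260√327
(217+12√327)^4 = 17738614657 + 980947632√327

217 12
94177 5208
40872601 2260260
17738614657 980947632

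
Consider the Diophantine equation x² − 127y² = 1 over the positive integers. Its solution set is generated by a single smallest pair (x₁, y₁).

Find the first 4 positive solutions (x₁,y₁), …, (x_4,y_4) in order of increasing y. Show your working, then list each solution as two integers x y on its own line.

√127 → a₀=11, period (3,1,2,2,7,11,7,2,2,1,3,22); ℓ=12 even so k=11
i=0: a=11 ⇒ p=11, q=1
i=1: a=3 ⇒ p=34, q=3
i=2: a=1 ⇒ p=45, q=4
i=3: a=2 ⇒ p=124, q=11
i=4: a=2 ⇒ p=293, q=26
i=5: a=7 ⇒ p=2175, q=193
i=6: a=11 ⇒ p=24218, q=2149
i=7: a=7 ⇒ p=171701, q=15236
i=8: a=2 ⇒ p=367620, q=32621
i=9: a=2 ⇒ p=906941, q=80478
i=10: a=1 ⇒ p=1274561, q=113099
i=11: a=3 ⇒ p=4730624, q=419775
→ (4730624, 419775).  Check: 4730624²=22378803429376, 127·419775²=22378803429375, difference 1.
n=2: (4730624,419775)∘(4730624,419775) = (4730624·4730624+127·419775·419775, 4730624·419775+419775·4730624) = (44757606858751,3971595379200)
n=3: (44757606858751,3971595379200)∘(4730624,419775) = (4730624·44757606858751+127·419775·3971595379200, 4730624·3971595379200+419775·44757606858751) = (423462818377139450624,37576248838264821825)
n=4: (423462818377139450624,37576248838264821825)∘(4730624,419775) = (4730624·423462818377139450624+127·419775·37576248838264821825, 4730624·37576248838264821825+419775·423462818377139450624) = (4006486743445029115330560001,355518209168531397366758400)

4730624 419775
44757606858751 3971595379200
423462818377139450624 37576248838264821825
4006486743445029115330560001 355518209168531397366758400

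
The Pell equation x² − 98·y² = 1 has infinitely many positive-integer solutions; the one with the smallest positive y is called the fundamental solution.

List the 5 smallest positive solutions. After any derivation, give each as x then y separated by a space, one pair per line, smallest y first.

√98 = [9; 1,8,1,18, …], period ℓ=4 (even) → k=3
a_0=9:  p_0=9·1+0=9,  q_0=9·0+1=1
a_1=1:  p_1=1·9+1=10,  q_1=1·1+0=1
a_2=8:  p_2=8·10+9=89,  q_2=8·1+1=9
a_3=1:  p_3=1·89+10=99,  q_3=1·9+1=10
→ (99, 10).  Check: 99²=9801, 98·10²=9800, difference 1.
(x_2, y_2) = (99·99 + 98·10·10, 99·10 + 10·99) = (19601, 1980)
(x_3, y_3) = (99·19601 + 98·10·1980, 99·1980 + 10·19601) = (3880899, 392030)
(x_4, y_4) = (99·3880899 + 98·10·392030, 99·392030 + 10·3880899) = (768398401, 77619960)
(x_5, y_5) = (99·768398401 + 98·10·77619960, 99·77619960 + 10·768398401) = (152139002499, 15368360050)

99 10
19601 1980
3880899 392030
768398401 77619960
152139002499 15368360050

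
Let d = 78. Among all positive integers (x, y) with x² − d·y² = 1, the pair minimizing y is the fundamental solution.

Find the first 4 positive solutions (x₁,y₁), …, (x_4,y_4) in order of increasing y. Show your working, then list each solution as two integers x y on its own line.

d=78: √d = [8; 1,4,1,16] (ℓ=4, even), read p_3/q_3
step 0: (8, 1)  from 8·(1,0) + (0,1)
step 1: (9, 1)  from 1·(8,1) + (1,0)
step 2: (44, 5)  from 4·(9,1) + (8,1)
step 3: (53, 6)  from 1·(44,5) + (9,1)
→ (53, 6).  Check: 53²=2809, 78·6²=2808, difference 1.
(x_2, y_2) = (53·53 + 78·6·6, 53·6 + 6·53) = (5617, 636)
(x_3, y_3) = (53·5617 + 78·6·636, 53·636 + 6·5617) = (595349, 67410)
(x_4, y_4) = (53·595349 + 78·6·67410, 53·67410 + 6·595349) = (63101377, 7144824)

53 6
5617 636
595349 67410
63101377 7144824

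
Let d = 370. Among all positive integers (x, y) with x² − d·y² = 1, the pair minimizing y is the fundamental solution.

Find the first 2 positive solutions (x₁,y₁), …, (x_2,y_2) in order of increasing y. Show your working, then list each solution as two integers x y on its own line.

√370 = [19; 4,4,38, …], period ℓ=3 (odd) → k=5
step 0: (19, 1)  from 19·(1,0) + (0,1)
step 1: (77, 4)  from 4·(19,1) + (1,0)
step 2: (327, 17)  from 4·(77,4) + (19,1)
step 3: (12503, 650)  from 38·(327,17) + (77,4)
step 4: (50339, 2617)  from 4·(12503,650) + (327,17)
step 5: (213859, 11118)  from 4·(50339,2617) + (12503,650)
→ (213859, 11118).  Check: 213859²=45735671881, 370·11118²=45735671880, difference 1.
k=2:  x_2 = 213859·213859+370·11118·11118 = 91471343761,  y_2 = 213859·11118+11118·213859 = 4755368724

213859 11118
91471343761 4755368724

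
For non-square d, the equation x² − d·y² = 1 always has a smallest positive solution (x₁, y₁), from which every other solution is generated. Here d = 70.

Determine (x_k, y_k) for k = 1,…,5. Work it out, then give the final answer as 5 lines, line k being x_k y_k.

d=70: √d = [8; 2,1,2,1,2,16] (ℓ=6, even), read p_5/q_5
k=0  a_k=8  p_k/q_k = 8/1
…
k=4  a_k=1  p_k/q_k = 92/11
k=5  a_k=2  p_k/q_k = 251/30
fundamental: x₁=251, y₁=30  (since 63001 − 70·900 = 1)
k=2:  x_2 = 251·251+70·30·30 = 126001,  y_2 = 251·30+30·251 = 15060
k=3:  x_3 = 251·126001+70·30·15060 = 63252251,  y_3 = 251·15060+30·126001 = 7560090
k=4:  x_4 = 251·63252251+70·30·7560090 = 31752504001,  y_4 = 251·7560090+30·63252251 = 3795150120
k=5:  x_5 = 251·31752504001+70·30·3795150120 = 15939693756251,  y_5 = 251·3795150120+30·31752504001 = 1905157800150

251 30
126001 15060
63252251 7560090
31752504001 3795150120
15939693756251 1905157800150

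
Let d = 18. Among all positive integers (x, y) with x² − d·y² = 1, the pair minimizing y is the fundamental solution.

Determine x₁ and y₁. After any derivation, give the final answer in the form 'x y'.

√18 = [4; 4,8, …], period ℓ=2 (even) → k=1
i=0: a=4 ⇒ p=4, q=1
i=1: a=4 ⇒ p=17, q=4
(x₁, y₁) = (17, 4);  17² − 18·4² = 1 ✓

17 4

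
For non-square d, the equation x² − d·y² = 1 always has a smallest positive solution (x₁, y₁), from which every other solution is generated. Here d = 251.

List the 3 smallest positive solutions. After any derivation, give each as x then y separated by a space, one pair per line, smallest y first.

3674890 231957
27009633024199 1704832919460
198514860608593651330 12530146894788486843

√251 = [15; 1,5,2,1,2,…,5,1,30, …], period ℓ=14 (even) → k=13
a_0=15:  p_0=15·1+0=15,  q_0=15·0+1=1
a_1=1:  p_1=1·15+1=16,  q_1=1·1+0=1
…
a_4=1:  p_4=1·206+95=301,  q_4=1·13+6=19
a_5=2:  p_5=2·301+206=808,  q_5=2·19+13=51
a_6=2:  p_6=2·808+301=1917,  q_6=2·51+19=121
…
a_8=2:  p_8=2·29563+1917=61043,  q_8=2·1866+121=3853
…
a_12=5:  p_12=5·577033+212692=3097857,  q_12=5·36422+13425=195535
a_13=1:  p_13=1·3097857+577033=3674890,  q_13=1·195535+36422=231957
fundamental: x₁=3674890, y₁=231957  (since 13504816512100 − 251·53804049849 = 1)
k=2:  x_2 = 3674890·3674890+251·231957·231957 = 27009633024199,  y_2 = 3674890·231957+231957·3674890 = 1704832919460
k=3:  x_3 = 3674890·27009633024199+251·231957·1704832919460 = 198514860608593651330,  y_3 = 3674890·1704832919460+231957·27009633024199 = 12530146894788486843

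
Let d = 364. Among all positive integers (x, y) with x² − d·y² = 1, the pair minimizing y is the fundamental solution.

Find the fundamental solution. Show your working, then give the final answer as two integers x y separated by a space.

[19; 12,1,2,3,1,8,1,3,2,1,12,38] for √364; ℓ=12 ⇒ convergent index 11
a_0=19:  p_0=19·1+0=19,  q_0=19·0+1=1
…
a_2=1:  p_2=1·229+19=248,  q_2=1·12+1=13
…
a_4=3:  p_4=3·725+248=2423,  q_4=3·38+13=127
a_5=1:  p_5=1·2423+725=3148,  q_5=1·127+38=165
a_6=8:  p_6=8·3148+2423=27607,  q_6=8·165+127=1447
a_7=1:  p_7=1·27607+3148=30755,  q_7=1·1447+165=1612
a_8=3:  p_8=3·30755+27607=119872,  q_8=3·1612+1447=6283
a_9=2:  p_9=2·119872+30755=270499,  q_9=2·6283+1612=14178
a_10=1:  p_10=1·270499+119872=390371,  q_10=1·14178+6283=20461
a_11=12:  p_11=12·390371+270499=4954951,  q_11=12·20461+14178=259710
fundamental: x₁=4954951, y₁=259710  (since 24551539412401 − 364·67449284100 = 1)

4954951 259710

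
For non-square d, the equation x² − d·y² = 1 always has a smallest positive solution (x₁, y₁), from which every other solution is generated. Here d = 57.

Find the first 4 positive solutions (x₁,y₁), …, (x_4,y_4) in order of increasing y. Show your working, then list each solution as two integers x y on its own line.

151 20
45601 6040
13771351 1824060
4158902401 550860080

√57 = [7; 1,1,4,1,1,14, …], period ℓ=6 (even) → k=5
step 0: (7, 1)  from 7·(1,0) + (0,1)
step 1: (8, 1)  from 1·(7,1) + (1,0)
step 2: (15, 2)  from 1·(8,1) + (7,1)
…
step 4: (83, 11)  from 1·(68,9) + (15,2)
step 5: (151, 20)  from 1·(83,11) + (68,9)
(x₁, y₁) = (151, 20);  151² − 57·20² = 1 ✓
(x_2, y_2) = (151·151 + 57·20·20, 151·20 + 20·151) = (45601, 6040)
(x_3, y_3) = (151·45601 + 57·20·6040, 151·6040 + 20·45601) = (13771351, 1824060)
(x_4, y_4) = (151·13771351 + 57·20·1824060, 151·1824060 + 20·13771351) = (4158902401, 550860080)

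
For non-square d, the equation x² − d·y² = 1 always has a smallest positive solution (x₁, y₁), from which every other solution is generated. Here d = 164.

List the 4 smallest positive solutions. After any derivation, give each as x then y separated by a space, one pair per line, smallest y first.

2049 160
8396801 655680
34410088449 2686976480
141012534067201 11011228959360

d=164: √d = [12; 1,4,6,4,1,24] (ℓ=6, even), read p_5/q_5
k=0  a_k=12  p_k/q_k = 12/1
k=1  a_k=1  p_k/q_k = 13/1
…
k=3  a_k=6  p_k/q_k = 397/31
k=4  a_k=4  p_k/q_k = 1652/129
k=5  a_k=1  p_k/q_k = 2049/160
fundamental: x₁=2049, y₁=160  (since 4198401 − 164·25600 = 1)
k=2:  x_2 = 2049·2049+164·160·160 = 8396801,  y_2 = 2049·160+160·2049 = 655680
k=3:  x_3 = 2049·8396801+164·160·655680 = 34410088449,  y_3 = 2049·655680+160·8396801 = 2686976480
k=4:  x_4 = 2049·34410088449+164·160·2686976480 = 141012534067201,  y_4 = 2049·2686976480+160·34410088449 = 11011228959360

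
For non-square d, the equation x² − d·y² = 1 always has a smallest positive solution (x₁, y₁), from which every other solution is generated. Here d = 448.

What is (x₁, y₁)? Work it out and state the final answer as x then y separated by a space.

√448 → a₀=21, period (6,42); ℓ=2 even so k=1
step 0: (21, 1)  from 21·(1,0) + (0,1)
step 1: (127, 6)  from 6·(21,1) + (1,0)
→ (127, 6).  Check: 127²=16129, 448·6²=16128, difference 1.

127 6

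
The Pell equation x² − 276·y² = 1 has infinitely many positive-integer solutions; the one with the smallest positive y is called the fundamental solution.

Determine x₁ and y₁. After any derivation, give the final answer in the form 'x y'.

√276 → a₀=16, period (1,1,1,1,2,2,2,1,1,1,1,32); ℓ=12 even so k=11
step 0: (16, 1)  from 16·(1,0) + (0,1)
step 1: (17, 1)  from 1·(16,1) + (1,0)
step 2: (33, 2)  from 1·(17,1) + (16,1)
…
step 4: (83, 5)  from 1·(50,3) + (33,2)
…
step 6: (515, 31)  from 2·(216,13) + (83,5)
step 7: (1246, 75)  from 2·(515,31) + (216,13)
…
step 9: (3007, 181)  from 1·(1761,106) + (1246,75)
step 10: (4768, 287)  from 1·(3007,181) + (1761,106)
step 11: (7775, 468)  from 1·(4768,287) + (3007,181)
→ (7775, 468).  Check: 7775²=60450625, 276·468²=60450624, difference 1.

7775 468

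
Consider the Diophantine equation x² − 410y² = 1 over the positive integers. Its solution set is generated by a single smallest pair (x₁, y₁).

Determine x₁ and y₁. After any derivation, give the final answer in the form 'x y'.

81 4

[20; 4,40] for √410; ℓ=2 ⇒ convergent index 1
k=0  a_k=20  p_k/q_k = 20/1
k=1  a_k=4  p_k/q_k = 81/4
fundamental: x₁=81, y₁=4  (since 6561 − 410·16 = 1)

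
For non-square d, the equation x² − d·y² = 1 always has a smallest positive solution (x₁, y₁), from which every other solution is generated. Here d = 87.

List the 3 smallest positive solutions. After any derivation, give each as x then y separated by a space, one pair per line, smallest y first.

d=87: √d = [9; 3,18] (ℓ=2, even), read p_1/q_1
k=0  a_k=9  p_k/q_k = 9/1
k=1  a_k=3  p_k/q_k = 28/3
(x₁, y₁) = (28, 3);  28² − 87·3² = 1 ✓
n=2: (28,3)∘(28,3) = (28·28+87·3·3, 28·3+3·28) = (1567,168)
n=3: (1567,168)∘(28,3) = (28·1567+87·3·168, 28·168+3·1567) = (87724,9405)

28 3
1567 168
87724 9405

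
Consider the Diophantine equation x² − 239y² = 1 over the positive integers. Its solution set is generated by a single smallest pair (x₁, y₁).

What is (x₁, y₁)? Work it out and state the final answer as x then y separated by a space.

√239 = [15; 2,5,1,2,4,15,4,2,1,5,2,30, …], period ℓ=12 (even) → k=11
k=0  a_k=15  p_k/q_k = 15/1
k=1  a_k=2  p_k/q_k = 31/2
…
k=6  a_k=15  p_k/q_k = 37907/2452
…
k=10  a_k=5  p_k/q_k = 2847431/184185
k=11  a_k=2  p_k/q_k = 6195120/400729
fundamental: x₁=6195120, y₁=400729  (since 38379511814400 − 239·160583731441 = 1)

6195120 400729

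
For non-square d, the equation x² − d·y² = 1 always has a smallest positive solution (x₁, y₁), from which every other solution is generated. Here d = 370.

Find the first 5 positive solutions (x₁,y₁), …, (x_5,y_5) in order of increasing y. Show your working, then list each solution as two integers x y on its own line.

d=370: √d = [19; 4,4,38] (ℓ=3, odd), read p_5/q_5
step 0: (19, 1)  from 19·(1,0) + (0,1)
…
step 3: (12503, 650)  from 38·(327,17) + (77,4)
step 4: (50339, 2617)  from 4·(12503,650) + (327,17)
step 5: (213859, 11118)  from 4·(50339,2617) + (12503,650)
(x₁, y₁) = (213859, 11118);  213859² − 370·11118² = 1 ✓
k=2:  x_2 = 213859·213859+370·11118·11118 = 91471343761,  y_2 = 213859·11118+11118·213859 = 4755368724
k=3:  x_3 = 213859·91471343761+370·11118·4755368724 = 39123940210553539,  y_3 = 213859·4755368724+11118·91471343761 = 2033956799880714
k=4:  x_4 = 213859·39123940210553539+370·11118·2033956799880714 = 16734013458886067250241,  y_4 = 213859·2033956799880714+11118·39123940210553539 = 869959934526623861928
k=5:  x_5 = 213859·16734013458886067250241+370·11118·869959934526623861928 = 7157438768568706971928026499,  y_5 = 213859·869959934526623861928+11118·16734013458886067250241 = 372097523273824548176239590

213859 11118
91471343761 4755368724
39123940210553539 2033956799880714
16734013458886067250241 869959934526623861928
7157438768568706971928026499 372097523273824548176239590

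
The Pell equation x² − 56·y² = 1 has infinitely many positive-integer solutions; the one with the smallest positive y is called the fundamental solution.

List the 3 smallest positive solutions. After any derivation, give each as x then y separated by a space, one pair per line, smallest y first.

15 2
449 60
13455 1798

[7; 2,14] for √56; ℓ=2 ⇒ convergent index 1
k=0  a_k=7  p_k/q_k = 7/1
k=1  a_k=2  p_k/q_k = 15/2
fundamental: x₁=15, y₁=2  (since 225 − 56·4 = 1)
(15+2√56)^2 = 449 + 60√56
(15+2√56)^3 = 13455 + 1798√56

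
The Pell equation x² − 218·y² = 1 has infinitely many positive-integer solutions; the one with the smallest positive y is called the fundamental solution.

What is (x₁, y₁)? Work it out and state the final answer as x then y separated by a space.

126003 8534

√218 → a₀=14, period (1,3,3,1,28); ℓ=5 odd so k=9
step 0: (14, 1)  from 14·(1,0) + (0,1)
…
step 5: (7220, 489)  from 28·(251,17) + (192,13)
…
step 8: (96370, 6527)  from 3·(29633,2007) + (7471,506)
step 9: (126003, 8534)  from 1·(96370,6527) + (29633,2007)
→ (126003, 8534).  Check: 126003²=15876756009, 218·8534²=15876756008, difference 1.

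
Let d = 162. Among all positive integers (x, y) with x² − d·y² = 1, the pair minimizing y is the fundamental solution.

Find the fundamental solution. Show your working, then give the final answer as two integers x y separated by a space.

19601 1540

√162 = [12; 1,2,1,2,12,2,1,2,1,24, …], period ℓ=10 (even) → k=9
i=0: a=12 ⇒ p=12, q=1
i=1: a=1 ⇒ p=13, q=1
i=2: a=2 ⇒ p=38, q=3
i=3: a=1 ⇒ p=51, q=4
i=4: a=2 ⇒ p=140, q=11
i=5: a=12 ⇒ p=1731, q=136
…
i=7: a=1 ⇒ p=5333, q=419
i=8: a=2 ⇒ p=14268, q=1121
i=9: a=1 ⇒ p=19601, q=1540
→ (19601, 1540).  Check: 19601²=384199201, 162·1540²=384199200, difference 1.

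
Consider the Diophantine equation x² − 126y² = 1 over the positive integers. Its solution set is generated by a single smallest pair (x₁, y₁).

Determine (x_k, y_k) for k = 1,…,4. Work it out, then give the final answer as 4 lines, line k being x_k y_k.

d=126: √d = [11; 4,2,4,22] (ℓ=4, even), read p_3/q_3
i=0: a=11 ⇒ p=11, q=1
i=1: a=4 ⇒ p=45, q=4
i=2: a=2 ⇒ p=101, q=9
i=3: a=4 ⇒ p=449, q=40
(x₁, y₁) = (449, 40);  449² − 126·40² = 1 ✓
k=2:  x_2 = 449·449+126·40·40 = 403201,  y_2 = 449·40+40·449 = 35920
k=3:  x_3 = 449·403201+126·40·35920 = 362074049,  y_3 = 449·35920+40·403201 = 32256120
k=4:  x_4 = 449·362074049+126·40·32256120 = 325142092801,  y_4 = 449·32256120+40·362074049 = 28965959840

449 40
403201 35920
362074049 32256120
325142092801 28965959840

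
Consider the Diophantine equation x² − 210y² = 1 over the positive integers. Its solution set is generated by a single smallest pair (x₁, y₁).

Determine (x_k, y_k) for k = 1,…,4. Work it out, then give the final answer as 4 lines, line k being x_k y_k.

√210 → a₀=14, period (2,28); ℓ=2 even so k=1
k=0  a_k=14  p_k/q_k = 14/1
k=1  a_k=2  p_k/q_k = 29/2
fundamental: x₁=29, y₁=2  (since 841 − 210·4 = 1)
(29+2√210)^2 = 1681 + 116√210
(29+2√210)^3 = 97469 + 6726√210
(29+2√210)^4 = 5651521 + 389992√210

29 2
1681 116
97469 6726
5651521 389992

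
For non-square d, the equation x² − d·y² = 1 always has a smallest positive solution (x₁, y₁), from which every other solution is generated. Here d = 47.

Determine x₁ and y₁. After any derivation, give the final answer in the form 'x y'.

[6; 1,5,1,12] for √47; ℓ=4 ⇒ convergent index 3
step 0: (6, 1)  from 6·(1,0) + (0,1)
…
step 2: (41, 6)  from 5·(7,1) + (6,1)
step 3: (48, 7)  from 1·(41,6) + (7,1)
→ (48, 7).  Check: 48²=2304, 47·7²=2303, difference 1.

48 7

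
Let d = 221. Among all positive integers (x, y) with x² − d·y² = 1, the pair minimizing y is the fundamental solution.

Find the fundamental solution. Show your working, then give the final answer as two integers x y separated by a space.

1665 112

d=221: √d = [14; 1,6,2,6,1,28] (ℓ=6, even), read p_5/q_5
k=0  a_k=14  p_k/q_k = 14/1
k=1  a_k=1  p_k/q_k = 15/1
…
k=3  a_k=2  p_k/q_k = 223/15
k=4  a_k=6  p_k/q_k = 1442/97
k=5  a_k=1  p_k/q_k = 1665/112
(x₁, y₁) = (1665, 112);  1665² − 221·112² = 1 ✓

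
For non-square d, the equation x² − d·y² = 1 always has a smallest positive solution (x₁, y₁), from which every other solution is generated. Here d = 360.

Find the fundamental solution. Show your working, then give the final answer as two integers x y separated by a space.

[18; 1,36] for √360; ℓ=2 ⇒ convergent index 1
i=0: a=18 ⇒ p=18, q=1
i=1: a=1 ⇒ p=19, q=1
→ (19, 1).  Check: 19²=361, 360·1²=360, difference 1.

19 1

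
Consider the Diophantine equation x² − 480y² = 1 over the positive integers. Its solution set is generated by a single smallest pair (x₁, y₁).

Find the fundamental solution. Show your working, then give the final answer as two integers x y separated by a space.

241 11

[21; 1,9,1,42] for √480; ℓ=4 ⇒ convergent index 3
step 0: (21, 1)  from 21·(1,0) + (0,1)
step 1: (22, 1)  from 1·(21,1) + (1,0)
step 2: (219, 10)  from 9·(22,1) + (21,1)
step 3: (241, 11)  from 1·(219,10) + (22,1)
fundamental: x₁=241, y₁=11  (since 58081 − 480·121 = 1)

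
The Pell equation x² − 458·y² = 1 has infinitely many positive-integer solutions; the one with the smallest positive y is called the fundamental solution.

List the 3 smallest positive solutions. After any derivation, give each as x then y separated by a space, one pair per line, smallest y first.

22899 1070
1048728401 49003860
48029663286099 2244278779210

[21; 2,2,42] for √458; ℓ=3 ⇒ convergent index 5
step 0: (21, 1)  from 21·(1,0) + (0,1)
step 1: (43, 2)  from 2·(21,1) + (1,0)
…
step 3: (4537, 212)  from 42·(107,5) + (43,2)
step 4: (9181, 429)  from 2·(4537,212) + (107,5)
step 5: (22899, 1070)  from 2·(9181,429) + (4537,212)
→ (22899, 1070).  Check: 22899²=524364201, 458·1070²=524364200, difference 1.
(22899+1070√458)^2 = 1048728401 + 49003860√458
(22899+1070√458)^3 = 48029663286099 + 2244278779210√458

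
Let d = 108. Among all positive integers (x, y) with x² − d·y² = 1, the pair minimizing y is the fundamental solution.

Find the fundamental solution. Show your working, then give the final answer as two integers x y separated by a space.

1351 130

d=108: √d = [10; 2,1,1,4,1,1,2,20] (ℓ=8, even), read p_7/q_7
k=0  a_k=10  p_k/q_k = 10/1
…
k=3  a_k=1  p_k/q_k = 52/5
k=4  a_k=4  p_k/q_k = 239/23
…
k=6  a_k=1  p_k/q_k = 530/51
k=7  a_k=2  p_k/q_k = 1351/130
(x₁, y₁) = (1351, 130);  1351² − 108·130² = 1 ✓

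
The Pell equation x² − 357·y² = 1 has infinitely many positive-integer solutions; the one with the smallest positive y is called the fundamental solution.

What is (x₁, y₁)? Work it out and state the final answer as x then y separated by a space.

3401 180

[18; 1,8,2,8,1,36] for √357; ℓ=6 ⇒ convergent index 5
step 0: (18, 1)  from 18·(1,0) + (0,1)
step 1: (19, 1)  from 1·(18,1) + (1,0)
step 2: (170, 9)  from 8·(19,1) + (18,1)
…
step 4: (3042, 161)  from 8·(359,19) + (170,9)
step 5: (3401, 180)  from 1·(3042,161) + (359,19)
→ (3401, 180).  Check: 3401²=11566801, 357·180²=11566800, difference 1.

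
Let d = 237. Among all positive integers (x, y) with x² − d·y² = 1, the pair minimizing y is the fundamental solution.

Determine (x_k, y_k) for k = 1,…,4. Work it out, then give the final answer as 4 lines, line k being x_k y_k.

228151 14820
104105757601 6762395640
47503665404623351 3085694655308460
21676017531356338550401 1408008642599798519280

[15; 2,1,1,7,10,7,1,1,2,30] for √237; ℓ=10 ⇒ convergent index 9
step 0: (15, 1)  from 15·(1,0) + (0,1)
…
step 3: (77, 5)  from 1·(46,3) + (31,2)
…
step 6: (42074, 2733)  from 7·(5927,385) + (585,38)
…
step 8: (90075, 5851)  from 1·(48001,3118) + (42074,2733)
step 9: (228151, 14820)  from 2·(90075,5851) + (48001,3118)
→ (228151, 14820).  Check: 228151²=52052878801, 237·14820²=52052878800, difference 1.
k=2:  x_2 = 228151·228151+237·14820·14820 = 104105757601,  y_2 = 228151·14820+14820·228151 = 6762395640
k=3:  x_3 = 228151·104105757601+237·14820·6762395640 = 47503665404623351,  y_3 = 228151·6762395640+14820·104105757601 = 3085694655308460
k=4:  x_4 = 228151·47503665404623351+237·14820·3085694655308460 = 21676017531356338550401,  y_4 = 228151·3085694655308460+14820·47503665404623351 = 1408008642599798519280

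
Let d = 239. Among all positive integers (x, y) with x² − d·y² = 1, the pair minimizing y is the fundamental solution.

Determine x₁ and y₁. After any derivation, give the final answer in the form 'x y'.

6195120 400729

√239 → a₀=15, period (2,5,1,2,4,15,4,2,1,5,2,30); ℓ=12 even so k=11
a_0=15:  p_0=15·1+0=15,  q_0=15·0+1=1
a_1=2:  p_1=2·15+1=31,  q_1=2·1+0=2
a_2=5:  p_2=5·31+15=170,  q_2=5·2+1=11
a_3=1:  p_3=1·170+31=201,  q_3=1·11+2=13
a_4=2:  p_4=2·201+170=572,  q_4=2·13+11=37
…
a_6=15:  p_6=15·2489+572=37907,  q_6=15·161+37=2452
a_7=4:  p_7=4·37907+2489=154117,  q_7=4·2452+161=9969
…
a_10=5:  p_10=5·500258+346141=2847431,  q_10=5·32359+22390=184185
a_11=2:  p_11=2·2847431+500258=6195120,  q_11=2·184185+32359=400729
→ (6195120, 400729).  Check: 6195120²=38379511814400, 239·400729²=38379511814399, difference 1.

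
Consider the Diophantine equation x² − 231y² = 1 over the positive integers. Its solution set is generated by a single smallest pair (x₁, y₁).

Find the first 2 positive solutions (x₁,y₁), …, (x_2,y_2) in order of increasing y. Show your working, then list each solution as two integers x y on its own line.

√231 → a₀=15, period (5,30); ℓ=2 even so k=1
k=0  a_k=15  p_k/q_k = 15/1
k=1  a_k=5  p_k/q_k = 76/5
(x₁, y₁) = (76, 5);  76² − 231·5² = 1 ✓
k=2:  x_2 = 76·76+231·5·5 = 11551,  y_2 = 76·5+5·76 = 760

76 5
11551 760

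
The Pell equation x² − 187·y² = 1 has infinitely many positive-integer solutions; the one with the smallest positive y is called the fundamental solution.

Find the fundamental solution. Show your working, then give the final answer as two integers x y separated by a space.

1682 123

d=187: √d = [13; 1,2,13,2,1,26] (ℓ=6, even), read p_5/q_5
i=0: a=13 ⇒ p=13, q=1
i=1: a=1 ⇒ p=14, q=1
i=2: a=2 ⇒ p=41, q=3
…
i=4: a=2 ⇒ p=1135, q=83
i=5: a=1 ⇒ p=1682, q=123
→ (1682, 123).  Check: 1682²=2829124, 187·123²=2829123, difference 1.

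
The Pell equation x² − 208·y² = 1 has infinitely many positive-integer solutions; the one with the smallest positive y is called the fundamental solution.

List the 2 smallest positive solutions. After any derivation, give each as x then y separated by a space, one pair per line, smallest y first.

649 45
842401 58410

√208 = [14; 2,2,1,2,2,28, …], period ℓ=6 (even) → k=5
k=0  a_k=14  p_k/q_k = 14/1
k=1  a_k=2  p_k/q_k = 29/2
k=2  a_k=2  p_k/q_k = 72/5
…
k=4  a_k=2  p_k/q_k = 274/19
k=5  a_k=2  p_k/q_k = 649/45
(x₁, y₁) = (649, 45);  649² − 208·45² = 1 ✓
n=2: (649,45)∘(649,45) = (649·649+208·45·45, 649·45+45·649) = (842401,58410)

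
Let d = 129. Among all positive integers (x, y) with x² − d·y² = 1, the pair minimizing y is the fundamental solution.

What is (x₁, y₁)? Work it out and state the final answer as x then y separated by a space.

√129 = [11; 2,1,3,1,6,1,3,1,2,22, …], period ℓ=10 (even) → k=9
step 0: (11, 1)  from 11·(1,0) + (0,1)
step 1: (23, 2)  from 2·(11,1) + (1,0)
step 2: (34, 3)  from 1·(23,2) + (11,1)
step 3: (125, 11)  from 3·(34,3) + (23,2)
step 4: (159, 14)  from 1·(125,11) + (34,3)
step 5: (1079, 95)  from 6·(159,14) + (125,11)
step 6: (1238, 109)  from 1·(1079,95) + (159,14)
step 7: (4793, 422)  from 3·(1238,109) + (1079,95)
step 8: (6031, 531)  from 1·(4793,422) + (1238,109)
step 9: (16855, 1484)  from 2·(6031,531) + (4793,422)
→ (16855, 1484).  Check: 16855²=284091025, 129·1484²=284091024, difference 1.

16855 1484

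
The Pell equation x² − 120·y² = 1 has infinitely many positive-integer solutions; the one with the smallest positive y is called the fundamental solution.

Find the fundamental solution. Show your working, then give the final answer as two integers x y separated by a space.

d=120: √d = [10; 1,20] (ℓ=2, even), read p_1/q_1
step 0: (10, 1)  from 10·(1,0) + (0,1)
step 1: (11, 1)  from 1·(10,1) + (1,0)
→ (11, 1).  Check: 11²=121, 120·1²=120, difference 1.

11 1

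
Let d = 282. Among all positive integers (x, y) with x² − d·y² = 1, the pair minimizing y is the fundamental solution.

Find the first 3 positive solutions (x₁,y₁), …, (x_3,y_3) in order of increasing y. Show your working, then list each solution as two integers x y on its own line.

2351 140
11054401 658280
51977791151 3095232420

[16; 1,3,1,4,1,3,1,32] for √282; ℓ=8 ⇒ convergent index 7
step 0: (16, 1)  from 16·(1,0) + (0,1)
…
step 2: (67, 4)  from 3·(17,1) + (16,1)
…
step 5: (487, 29)  from 1·(403,24) + (84,5)
step 6: (1864, 111)  from 3·(487,29) + (403,24)
step 7: (2351, 140)  from 1·(1864,111) + (487,29)
(x₁, y₁) = (2351, 140);  2351² − 282·140² = 1 ✓
n=2: (2351,140)∘(2351,140) = (2351·2351+282·140·140, 2351·140+140·2351) = (11054401,658280)
n=3: (11054401,658280)∘(2351,140) = (2351·11054401+282·140·658280, 2351·658280+140·11054401) = (51977791151,3095232420)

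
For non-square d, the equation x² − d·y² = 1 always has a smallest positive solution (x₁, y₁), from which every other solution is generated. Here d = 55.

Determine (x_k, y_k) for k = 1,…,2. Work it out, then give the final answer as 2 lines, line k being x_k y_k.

d=55: √d = [7; 2,2,2,14] (ℓ=4, even), read p_3/q_3
k=0  a_k=7  p_k/q_k = 7/1
…
k=2  a_k=2  p_k/q_k = 37/5
k=3  a_k=2  p_k/q_k = 89/12
→ (89, 12).  Check: 89²=7921, 55·12²=7920, difference 1.
(x_2, y_2) = (89·89 + 55·12·12, 89·12 + 12·89) = (15841, 2136)

89 12
15841 2136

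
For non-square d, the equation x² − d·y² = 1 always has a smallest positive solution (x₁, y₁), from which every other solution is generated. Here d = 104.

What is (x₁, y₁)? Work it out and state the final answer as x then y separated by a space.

51 5

d=104: √d = [10; 5,20] (ℓ=2, even), read p_1/q_1
k=0  a_k=10  p_k/q_k = 10/1
k=1  a_k=5  p_k/q_k = 51/5
(x₁, y₁) = (51, 5);  51² − 104·5² = 1 ✓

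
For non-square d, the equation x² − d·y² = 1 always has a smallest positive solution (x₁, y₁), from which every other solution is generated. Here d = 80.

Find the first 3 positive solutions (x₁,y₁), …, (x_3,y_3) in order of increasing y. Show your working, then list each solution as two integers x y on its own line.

d=80: √d = [8; 1,16] (ℓ=2, even), read p_1/q_1
k=0  a_k=8  p_k/q_k = 8/1
k=1  a_k=1  p_k/q_k = 9/1
→ (9, 1).  Check: 9²=81, 80·1²=80, difference 1.
(9+1√80)^2 = 161 + 18√80
(9+1√80)^3 = 2889 + 323√80

9 1
161 18
2889 323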